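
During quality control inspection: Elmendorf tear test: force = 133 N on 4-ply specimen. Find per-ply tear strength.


Formula: Per-ply strength = Total force / Number of plies
Per-ply = 133 N / 4
Per-ply = 33.25 N

33.25 N


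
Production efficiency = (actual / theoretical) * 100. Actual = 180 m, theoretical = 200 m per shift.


Formula: Efficiency% = (Actual output / Theoretical output) * 100
Efficiency% = (180 / 200) * 100
Efficiency% = 0.9 * 100 = 90.0%

90.0%


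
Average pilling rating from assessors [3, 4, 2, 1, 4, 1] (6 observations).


Formula: Mean = sum / count
Sum = 3 + 4 + 2 + 1 + 4 + 1 = 15
Mean = 15 / 6 = 2.5

2.5


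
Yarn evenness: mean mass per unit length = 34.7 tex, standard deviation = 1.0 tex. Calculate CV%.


Formula: CV% = (standard deviation / mean) * 100
Step 1: Ratio = 1.0 / 34.7 = 0.028818
Step 2: CV% = 0.028818 * 100 = 2.8818% ≈ 2.9%

2.9%


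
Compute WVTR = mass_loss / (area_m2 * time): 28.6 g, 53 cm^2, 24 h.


Formula: WVTR = mass_loss / (area * time)
Step 1: Convert area: 53 cm^2 = 0.0053 m^2
Step 2: WVTR = 28.6 g / (0.0053 m^2 * 24 h)
Step 3: WVTR = 28.6 / 0.1272 = 224.8 g/m^2/h

224.8 g/m^2/h


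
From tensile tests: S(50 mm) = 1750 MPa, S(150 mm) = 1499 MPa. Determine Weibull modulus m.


Formula: m = ln(L1/L2) / ln(S2/S1)
Step 1: ln(L1/L2) = ln(50/150) = -1.09861
Step 2: S2/S1 = 1499/1750 = 0.85657
Step 3: ln(S2/S1) = ln(0.85657) = -0.15482
Step 4: m = -1.09861 / -0.15482 = 7.10

7.10 (Weibull m)


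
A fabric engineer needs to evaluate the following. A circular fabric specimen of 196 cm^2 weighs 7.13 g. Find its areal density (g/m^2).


Formula: GSM = mass_g / area_m2
Step 1: Convert area: 196 cm^2 = 196 / 10000 = 0.0196 m^2
Step 2: GSM = 7.13 g / 0.0196 m^2 = 363.8 g/m^2

363.8 g/m^2


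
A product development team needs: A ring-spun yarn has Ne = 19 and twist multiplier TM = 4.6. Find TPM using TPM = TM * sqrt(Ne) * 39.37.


Formula: TPM = TM * sqrt(Ne) * 39.37
Step 1: sqrt(Ne) = sqrt(19) = 4.3589
Step 2: TM * sqrt(Ne) = 4.6 * 4.3589 = 20.0509
Step 3: TPM = 20.0509 * 39.37 = 789 twists/m

789 twists/m


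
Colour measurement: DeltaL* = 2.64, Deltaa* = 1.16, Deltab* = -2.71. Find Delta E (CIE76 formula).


Formula: Delta E = sqrt(dL*^2 + da*^2 + db*^2)
Step 1: dL*^2 = 2.64^2 = 6.9696
Step 2: da*^2 = 1.16^2 = 1.3456
Step 3: db*^2 = (-2.71)^2 = 7.3441
Step 4: Sum = 6.9696 + 1.3456 + 7.3441 = 15.6593
Step 5: Delta E = sqrt(15.6593) = 3.96

3.96 Delta E


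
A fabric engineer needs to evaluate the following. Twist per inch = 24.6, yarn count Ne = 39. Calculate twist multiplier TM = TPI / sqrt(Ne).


Formula: TM = TPI / sqrt(Ne)
Step 1: sqrt(Ne) = sqrt(39) = 6.245
Step 2: TM = 24.6 / 6.245 = 3.94

3.94 TM


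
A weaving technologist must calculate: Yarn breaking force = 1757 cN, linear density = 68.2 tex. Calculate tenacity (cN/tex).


Formula: Tenacity = Breaking force / Linear density
Tenacity = 1757 cN / 68.2 tex
Tenacity = 25.76 cN/tex

25.76 cN/tex


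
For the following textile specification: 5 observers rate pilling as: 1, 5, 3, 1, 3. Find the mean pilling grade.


Formula: Mean = sum / count
Sum = 1 + 5 + 3 + 1 + 3 = 13
Mean = 13 / 5 = 2.6

2.6


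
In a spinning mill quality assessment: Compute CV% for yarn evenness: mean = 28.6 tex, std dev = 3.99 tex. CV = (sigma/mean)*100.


Formula: CV% = (standard deviation / mean) * 100
Step 1: Ratio = 3.99 / 28.6 = 0.13951
Step 2: CV% = 0.13951 * 100 = 13.951% ≈ 14.0%

14.0%


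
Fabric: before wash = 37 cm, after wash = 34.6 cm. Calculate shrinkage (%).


Formula: Shrinkage% = ((L_before - L_after) / L_before) * 100
Step 1: Shrinkage = 37 - 34.6 = 2.4 cm
Step 2: Shrinkage% = (2.4 / 37) * 100
Step 3: Shrinkage% = 0.064865 * 100 = 6.4865% ≈ 6.5%

6.5%


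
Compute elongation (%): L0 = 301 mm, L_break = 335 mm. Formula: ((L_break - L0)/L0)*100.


Formula: Elongation (%) = ((L_break - L0) / L0) * 100
Step 1: Extension = 335 - 301 = 34 mm
Step 2: Elongation = (34 / 301) * 100
Step 3: Elongation = 0.112957 * 100 = 11.2957% ≈ 11.3%

11.3%


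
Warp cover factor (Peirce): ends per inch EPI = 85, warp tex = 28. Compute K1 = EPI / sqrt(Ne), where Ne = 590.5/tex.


Formula: K1 = EPI / sqrt(Ne), with Ne = 590.5 / tex_warp
Step 1: Ne = 590.5 / 28 = 21.089
Step 2: sqrt(Ne) = sqrt(21.089) = 4.5923
Step 3: K1 = 85 / 4.5923 = 18.5

18.5


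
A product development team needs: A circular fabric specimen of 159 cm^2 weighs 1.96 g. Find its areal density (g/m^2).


Formula: GSM = mass_g / area_m2
Step 1: Convert area: 159 cm^2 = 159 / 10000 = 0.0159 m^2
Step 2: GSM = 1.96 g / 0.0159 m^2 = 123.3 g/m^2

123.3 g/m^2


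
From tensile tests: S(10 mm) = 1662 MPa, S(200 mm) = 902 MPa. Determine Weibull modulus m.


Formula: m = ln(L1/L2) / ln(S2/S1)
Step 1: ln(L1/L2) = ln(10/200) = -2.99573
Step 2: S2/S1 = 902/1662 = 0.54272
Step 3: ln(S2/S1) = ln(0.54272) = -0.61116
Step 4: m = -2.99573 / -0.61116 = 4.90

4.90 (Weibull m)


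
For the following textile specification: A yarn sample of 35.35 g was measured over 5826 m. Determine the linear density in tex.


Formula: Tex = (mass_g / length_m) * 1000
Substituting: Tex = (35.35 / 5826) * 1000
Intermediate: 35.35 / 5826 = 0.00606763 g/m
Tex = 0.00606763 * 1000 = 6.07 tex

6.07 tex


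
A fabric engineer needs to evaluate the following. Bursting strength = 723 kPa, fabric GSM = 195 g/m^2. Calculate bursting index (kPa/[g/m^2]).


Formula: Bursting Index = Bursting Strength / Fabric GSM
BI = 723 kPa / 195 g/m^2
BI = 3.708 kPa/(g/m^2)

3.708 kPa/(g/m^2)


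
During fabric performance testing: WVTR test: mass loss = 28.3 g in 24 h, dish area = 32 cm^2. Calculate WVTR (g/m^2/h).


Formula: WVTR = mass_loss / (area * time)
Step 1: Convert area: 32 cm^2 = 0.0032 m^2
Step 2: WVTR = 28.3 g / (0.0032 m^2 * 24 h)
Step 3: WVTR = 28.3 / 0.0768 = 368.5 g/m^2/h

368.5 g/m^2/h


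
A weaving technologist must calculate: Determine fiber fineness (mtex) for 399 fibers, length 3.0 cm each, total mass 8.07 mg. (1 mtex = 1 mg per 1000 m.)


Formula: fineness (mtex) = mass (mg) / total length (km) = (mass_mg / total_length_m) * 1000
Step 1: Convert fiber length: 3.0 cm = 0.03 m
Step 2: Total fiber length = 399 * 0.03 = 11.97 m
Step 3: Linear density = 8.07 mg / 11.97 m = 0.6742 mg/m
Step 4: fineness = 0.6742 * 1000 = 674.2 mtex

674.2 mtex


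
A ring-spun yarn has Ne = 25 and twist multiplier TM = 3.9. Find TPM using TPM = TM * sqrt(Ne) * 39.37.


Formula: TPM = TM * sqrt(Ne) * 39.37
Step 1: sqrt(Ne) = sqrt(25) = 5
Step 2: TM * sqrt(Ne) = 3.9 * 5 = 19.5
Step 3: TPM = 19.5 * 39.37 = 768 twists/m

768 twists/m


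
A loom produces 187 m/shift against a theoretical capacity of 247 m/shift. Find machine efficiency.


Formula: Efficiency% = (Actual output / Theoretical output) * 100
Efficiency% = (187 / 247) * 100
Efficiency% = 0.757085 * 100 = 75.7085% ≈ 75.7%

75.7%


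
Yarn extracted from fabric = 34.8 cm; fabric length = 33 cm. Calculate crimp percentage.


Formula: Crimp% = ((L_yarn - L_fabric) / L_fabric) * 100
Step 1: Extension = 34.8 - 33 = 1.8 cm
Step 2: Crimp% = (1.8 / 33) * 100
Step 3: Crimp% = 0.054545 * 100 = 5.4545% ≈ 5.5%

5.5%


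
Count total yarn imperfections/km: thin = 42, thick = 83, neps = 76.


Formula: Total = thin places + thick places + neps
Total = 42 + 83 + 76
Total = 201 imperfections/km

201 imperfections/km


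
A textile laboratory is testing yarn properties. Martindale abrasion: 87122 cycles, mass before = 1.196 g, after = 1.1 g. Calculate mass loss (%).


Formula: Mass loss% = ((m_before - m_after) / m_before) * 100
Step 1: Mass loss = 1.196 - 1.1 = 0.096 g
Step 2: Ratio = 0.096 / 1.196 = 0.0802676
Step 3: Mass loss% = 0.0802676 * 100 = 8.02676% ≈ 8.03%

8.03%


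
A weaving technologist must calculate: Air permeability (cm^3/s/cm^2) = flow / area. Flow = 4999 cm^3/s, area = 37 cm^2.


Formula: Air Permeability = Airflow / Test Area
AP = 4999 cm^3/s / 37 cm^2
AP = 135.1 cm^3/s/cm^2

135.1 cm^3/s/cm^2


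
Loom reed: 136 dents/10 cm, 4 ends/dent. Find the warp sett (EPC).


Formula: EPC = (dents per 10 cm * ends per dent) / 10
Step 1: Total ends per 10 cm = 136 * 4 = 544
Step 2: EPC = 544 / 10 = 54.4 ends/cm

54.4 ends/cm


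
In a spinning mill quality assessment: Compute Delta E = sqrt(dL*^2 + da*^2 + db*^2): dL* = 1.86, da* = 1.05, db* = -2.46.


Formula: Delta E = sqrt(dL*^2 + da*^2 + db*^2)
Step 1: dL*^2 = 1.86^2 = 3.4596
Step 2: da*^2 = 1.05^2 = 1.1025
Step 3: db*^2 = (-2.46)^2 = 6.0516
Step 4: Sum = 3.4596 + 1.1025 + 6.0516 = 10.6137
Step 5: Delta E = sqrt(10.6137) = 3.26

3.26 Delta E


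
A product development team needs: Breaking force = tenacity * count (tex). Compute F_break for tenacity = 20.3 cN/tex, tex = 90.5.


Formula: Breaking force = Tenacity * Linear density
F = 20.3 cN/tex * 90.5 tex
F = 1837.15 cN

1837.15 cN


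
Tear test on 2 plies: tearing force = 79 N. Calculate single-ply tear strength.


Formula: Per-ply strength = Total force / Number of plies
Per-ply = 79 N / 2
Per-ply = 39.5 N

39.5 N


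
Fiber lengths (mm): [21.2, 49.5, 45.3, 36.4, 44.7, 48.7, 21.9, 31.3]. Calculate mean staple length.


Formula: Mean = sum of lengths / count
Sum = 21.2 + 49.5 + 45.3 + 36.4 + 44.7 + 48.7 + 21.9 + 31.3
Sum = 299.0 mm
Mean = 299.0 / 8 = 37.38 mm

37.38 mm


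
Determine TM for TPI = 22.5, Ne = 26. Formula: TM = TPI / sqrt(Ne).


Formula: TM = TPI / sqrt(Ne)
Step 1: sqrt(Ne) = sqrt(26) = 5.099
Step 2: TM = 22.5 / 5.099 = 4.41

4.41 TM


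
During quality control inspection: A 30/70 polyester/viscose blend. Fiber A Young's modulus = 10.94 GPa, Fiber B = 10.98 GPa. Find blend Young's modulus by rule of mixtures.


Formula: Blend property = (fraction_A * property_A) + (fraction_B * property_B)
Step 1: Contribution A = 30/100 * 10.94 GPa = 3.282 GPa
Step 2: Contribution B = 70/100 * 10.98 GPa = 7.686 GPa
Step 3: Blend Young's modulus = 3.282 + 7.686 = 10.968 GPa

10.968 GPa


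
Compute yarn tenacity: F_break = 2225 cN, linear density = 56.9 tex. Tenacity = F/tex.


Formula: Tenacity = Breaking force / Linear density
Tenacity = 2225 cN / 56.9 tex
Tenacity = 39.10 cN/tex

39.10 cN/tex


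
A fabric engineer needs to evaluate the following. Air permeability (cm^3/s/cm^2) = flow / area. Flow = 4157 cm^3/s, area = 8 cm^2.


Formula: Air Permeability = Airflow / Test Area
AP = 4157 cm^3/s / 8 cm^2
AP = 519.6 cm^3/s/cm^2

519.6 cm^3/s/cm^2


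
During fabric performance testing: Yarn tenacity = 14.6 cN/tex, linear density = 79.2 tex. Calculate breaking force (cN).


Formula: Breaking force = Tenacity * Linear density
F = 14.6 cN/tex * 79.2 tex
F = 1156.32 cN

1156.32 cN


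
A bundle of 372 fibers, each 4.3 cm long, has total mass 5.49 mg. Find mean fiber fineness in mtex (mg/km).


Formula: fineness (mtex) = mass (mg) / total length (km) = (mass_mg / total_length_m) * 1000
Step 1: Convert fiber length: 4.3 cm = 0.043 m
Step 2: Total fiber length = 372 * 0.043 = 15.996 m
Step 3: Linear density = 5.49 mg / 15.996 m = 0.3432 mg/m
Step 4: fineness = 0.3432 * 1000 = 343.2 mtex

343.2 mtex


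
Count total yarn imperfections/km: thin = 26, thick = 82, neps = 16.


Formula: Total = thin places + thick places + neps
Total = 26 + 82 + 16
Total = 124 imperfections/km

124 imperfections/km


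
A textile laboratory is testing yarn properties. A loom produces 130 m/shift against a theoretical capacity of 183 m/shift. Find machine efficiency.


Formula: Efficiency% = (Actual output / Theoretical output) * 100
Efficiency% = (130 / 183) * 100
Efficiency% = 0.710383 * 100 = 71.0383% ≈ 71.0%

71.0%


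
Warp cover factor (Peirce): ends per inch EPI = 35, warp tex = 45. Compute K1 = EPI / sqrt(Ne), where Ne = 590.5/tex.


Formula: K1 = EPI / sqrt(Ne), with Ne = 590.5 / tex_warp
Step 1: Ne = 590.5 / 45 = 13.122
Step 2: sqrt(Ne) = sqrt(13.122) = 3.6224
Step 3: K1 = 35 / 3.6224 = 9.7

9.7


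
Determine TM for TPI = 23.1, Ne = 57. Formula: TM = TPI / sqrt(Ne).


Formula: TM = TPI / sqrt(Ne)
Step 1: sqrt(Ne) = sqrt(57) = 7.5498
Step 2: TM = 23.1 / 7.5498 = 3.06

3.06 TM


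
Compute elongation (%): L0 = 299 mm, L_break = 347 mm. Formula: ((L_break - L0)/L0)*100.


Formula: Elongation (%) = ((L_break - L0) / L0) * 100
Step 1: Extension = 347 - 299 = 48 mm
Step 2: Elongation = (48 / 299) * 100
Step 3: Elongation = 0.160535 * 100 = 16.0535% ≈ 16.1%

16.1%


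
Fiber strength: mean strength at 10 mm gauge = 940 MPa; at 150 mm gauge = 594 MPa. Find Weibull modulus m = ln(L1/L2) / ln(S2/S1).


Formula: m = ln(L1/L2) / ln(S2/S1)
Step 1: ln(L1/L2) = ln(10/150) = -2.70805
Step 2: S2/S1 = 594/940 = 0.63191
Step 3: ln(S2/S1) = ln(0.63191) = -0.45901
Step 4: m = -2.70805 / -0.45901 = 5.90

5.90 (Weibull m)


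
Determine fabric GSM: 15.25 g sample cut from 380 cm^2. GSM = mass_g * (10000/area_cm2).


Formula: GSM = mass_g / area_m2
Step 1: Convert area: 380 cm^2 = 380 / 10000 = 0.038 m^2
Step 2: GSM = 15.25 g / 0.038 m^2 = 401.3 g/m^2

401.3 g/m^2


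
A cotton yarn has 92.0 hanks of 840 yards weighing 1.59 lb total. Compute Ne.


Formula: Ne = hanks / mass_lb
Substituting: Ne = 92.0 / 1.59
Ne = 57.9

57.9 Ne


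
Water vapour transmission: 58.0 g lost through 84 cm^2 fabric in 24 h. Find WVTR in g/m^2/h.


Formula: WVTR = mass_loss / (area * time)
Step 1: Convert area: 84 cm^2 = 0.0084 m^2
Step 2: WVTR = 58.0 g / (0.0084 m^2 * 24 h)
Step 3: WVTR = 58.0 / 0.2016 = 287.7 g/m^2/h

287.7 g/m^2/h


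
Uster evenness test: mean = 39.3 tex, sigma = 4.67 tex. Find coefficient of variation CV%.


Formula: CV% = (standard deviation / mean) * 100
Step 1: Ratio = 4.67 / 39.3 = 0.11883
Step 2: CV% = 0.11883 * 100 = 11.883% ≈ 11.9%

11.9%


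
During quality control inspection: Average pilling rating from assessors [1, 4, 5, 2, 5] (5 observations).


Formula: Mean = sum / count
Sum = 1 + 4 + 5 + 2 + 5 = 17
Mean = 17 / 5 = 3.4

3.4


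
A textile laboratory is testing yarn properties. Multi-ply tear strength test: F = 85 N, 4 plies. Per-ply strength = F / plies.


Formula: Per-ply strength = Total force / Number of plies
Per-ply = 85 N / 4
Per-ply = 21.25 N

21.25 N


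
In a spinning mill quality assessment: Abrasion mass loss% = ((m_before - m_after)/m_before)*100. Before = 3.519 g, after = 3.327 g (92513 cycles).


Formula: Mass loss% = ((m_before - m_after) / m_before) * 100
Step 1: Mass loss = 3.519 - 3.327 = 0.192 g
Step 2: Ratio = 0.192 / 3.519 = 0.054561
Step 3: Mass loss% = 0.054561 * 100 = 5.4561% ≈ 5.46%

5.46%


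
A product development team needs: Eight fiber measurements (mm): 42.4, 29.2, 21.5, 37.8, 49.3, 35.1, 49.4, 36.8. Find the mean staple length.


Formula: Mean = sum of lengths / count
Sum = 42.4 + 29.2 + 21.5 + 37.8 + 49.3 + 35.1 + 49.4 + 36.8
Sum = 301.5 mm
Mean = 301.5 / 8 = 37.69 mm

37.69 mm


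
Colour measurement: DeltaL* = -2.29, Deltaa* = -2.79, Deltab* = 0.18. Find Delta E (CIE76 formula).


Formula: Delta E = sqrt(dL*^2 + da*^2 + db*^2)
Step 1: dL*^2 = (-2.29)^2 = 5.2441
Step 2: da*^2 = (-2.79)^2 = 7.7841
Step 3: db*^2 = 0.18^2 = 0.0324
Step 4: Sum = 5.2441 + 7.7841 + 0.0324 = 13.0606
Step 5: Delta E = sqrt(13.0606) = 3.61

3.61 Delta E


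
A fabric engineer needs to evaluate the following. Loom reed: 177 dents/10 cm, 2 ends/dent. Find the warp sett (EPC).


Formula: EPC = (dents per 10 cm * ends per dent) / 10
Step 1: Total ends per 10 cm = 177 * 2 = 354
Step 2: EPC = 354 / 10 = 35.4 ends/cm

35.4 ends/cm


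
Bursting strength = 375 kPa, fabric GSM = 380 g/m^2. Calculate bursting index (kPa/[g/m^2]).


Formula: Bursting Index = Bursting Strength / Fabric GSM
BI = 375 kPa / 380 g/m^2
BI = 0.987 kPa/(g/m^2)

0.987 kPa/(g/m^2)


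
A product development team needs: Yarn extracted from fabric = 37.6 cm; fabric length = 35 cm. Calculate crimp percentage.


Formula: Crimp% = ((L_yarn - L_fabric) / L_fabric) * 100
Step 1: Extension = 37.6 - 35 = 2.6 cm
Step 2: Crimp% = (2.6 / 35) * 100
Step 3: Crimp% = 0.074286 * 100 = 7.4286% ≈ 7.4%

7.4%


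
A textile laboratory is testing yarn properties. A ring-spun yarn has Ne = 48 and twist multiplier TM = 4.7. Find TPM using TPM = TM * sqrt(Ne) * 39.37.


Formula: TPM = TM * sqrt(Ne) * 39.37
Step 1: sqrt(Ne) = sqrt(48) = 6.9282
Step 2: TM * sqrt(Ne) = 4.7 * 6.9282 = 32.5625
Step 3: TPM = 32.5625 * 39.37 = 1282 twists/m

1282 twists/m


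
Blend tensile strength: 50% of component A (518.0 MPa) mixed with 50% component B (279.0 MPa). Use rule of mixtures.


Formula: Blend property = (fraction_A * property_A) + (fraction_B * property_B)
Step 1: Contribution A = 50/100 * 518.0 MPa = 259.0 MPa
Step 2: Contribution B = 50/100 * 279.0 MPa = 139.5 MPa
Step 3: Blend tensile strength = 259.0 + 139.5 = 398.5 MPa

398.5 MPa


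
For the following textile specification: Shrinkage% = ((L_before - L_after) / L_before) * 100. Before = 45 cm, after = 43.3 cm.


Formula: Shrinkage% = ((L_before - L_after) / L_before) * 100
Step 1: Shrinkage = 45 - 43.3 = 1.7 cm
Step 2: Shrinkage% = (1.7 / 45) * 100
Step 3: Shrinkage% = 0.037778 * 100 = 3.7778% ≈ 3.8%

3.8%


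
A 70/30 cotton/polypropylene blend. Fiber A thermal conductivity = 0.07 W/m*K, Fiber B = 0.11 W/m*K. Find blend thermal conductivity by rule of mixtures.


Formula: Blend property = (fraction_A * property_A) + (fraction_B * property_B)
Step 1: Contribution A = 70/100 * 0.07 W/m*K = 0.049 W/m*K
Step 2: Contribution B = 30/100 * 0.11 W/m*K = 0.033 W/m*K
Step 3: Blend thermal conductivity = 0.049 + 0.033 = 0.082 W/m*K

0.082 W/m*K


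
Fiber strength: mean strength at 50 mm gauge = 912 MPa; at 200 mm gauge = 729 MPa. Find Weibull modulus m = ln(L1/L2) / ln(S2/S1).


Formula: m = ln(L1/L2) / ln(S2/S1)
Step 1: ln(L1/L2) = ln(50/200) = -1.38629
Step 2: S2/S1 = 729/912 = 0.79934
Step 3: ln(S2/S1) = ln(0.79934) = -0.22397
Step 4: m = -1.38629 / -0.22397 = 6.19

6.19 (Weibull m)


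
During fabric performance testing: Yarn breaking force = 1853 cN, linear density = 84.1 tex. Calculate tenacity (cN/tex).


Formula: Tenacity = Breaking force / Linear density
Tenacity = 1853 cN / 84.1 tex
Tenacity = 22.03 cN/tex

22.03 cN/tex


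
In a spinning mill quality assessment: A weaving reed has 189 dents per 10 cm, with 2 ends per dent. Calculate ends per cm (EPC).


Formula: EPC = (dents per 10 cm * ends per dent) / 10
Step 1: Total ends per 10 cm = 189 * 2 = 378
Step 2: EPC = 378 / 10 = 37.8 ends/cm

37.8 ends/cm


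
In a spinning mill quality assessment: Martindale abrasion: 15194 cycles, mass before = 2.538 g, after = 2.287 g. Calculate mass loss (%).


Formula: Mass loss% = ((m_before - m_after) / m_before) * 100
Step 1: Mass loss = 2.538 - 2.287 = 0.251 g
Step 2: Ratio = 0.251 / 2.538 = 0.0988968
Step 3: Mass loss% = 0.0988968 * 100 = 9.88968% ≈ 9.89%

9.89%


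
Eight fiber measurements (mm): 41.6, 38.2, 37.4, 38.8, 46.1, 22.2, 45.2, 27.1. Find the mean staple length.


Formula: Mean = sum of lengths / count
Sum = 41.6 + 38.2 + 37.4 + 38.8 + 46.1 + 22.2 + 45.2 + 27.1
Sum = 296.6 mm
Mean = 296.6 / 8 = 37.08 mm

37.08 mm


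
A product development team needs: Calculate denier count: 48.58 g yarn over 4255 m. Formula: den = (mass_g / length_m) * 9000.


Formula: den = (mass_g / length_m) * 9000
Substituting: den = (48.58 / 4255) * 9000
Intermediate: 48.58 / 4255 = 0.01141716 g/m
den = 0.01141716 * 9000 = 102.8 denier

102.8 denier


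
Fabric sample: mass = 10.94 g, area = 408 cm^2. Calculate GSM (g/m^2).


Formula: GSM = mass_g / area_m2
Step 1: Convert area: 408 cm^2 = 408 / 10000 = 0.0408 m^2
Step 2: GSM = 10.94 g / 0.0408 m^2 = 268.1 g/m^2

268.1 g/m^2


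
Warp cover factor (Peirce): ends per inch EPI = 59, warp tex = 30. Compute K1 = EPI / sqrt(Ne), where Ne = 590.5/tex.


Formula: K1 = EPI / sqrt(Ne), with Ne = 590.5 / tex_warp
Step 1: Ne = 590.5 / 30 = 19.683
Step 2: sqrt(Ne) = sqrt(19.683) = 4.4366
Step 3: K1 = 59 / 4.4366 = 13.3

13.3


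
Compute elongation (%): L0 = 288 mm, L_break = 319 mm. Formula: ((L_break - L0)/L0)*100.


Formula: Elongation (%) = ((L_break - L0) / L0) * 100
Step 1: Extension = 319 - 288 = 31 mm
Step 2: Elongation = (31 / 288) * 100
Step 3: Elongation = 0.107639 * 100 = 10.7639% ≈ 10.8%

10.8%


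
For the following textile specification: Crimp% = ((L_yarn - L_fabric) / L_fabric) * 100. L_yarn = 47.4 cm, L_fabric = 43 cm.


Formula: Crimp% = ((L_yarn - L_fabric) / L_fabric) * 100
Step 1: Extension = 47.4 - 43 = 4.4 cm
Step 2: Crimp% = (4.4 / 43) * 100
Step 3: Crimp% = 0.102326 * 100 = 10.2326% ≈ 10.2%

10.2%


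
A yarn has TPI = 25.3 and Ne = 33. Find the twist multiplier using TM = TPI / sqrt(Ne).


Formula: TM = TPI / sqrt(Ne)
Step 1: sqrt(Ne) = sqrt(33) = 5.7446
Step 2: TM = 25.3 / 5.7446 = 4.40

4.40 TM


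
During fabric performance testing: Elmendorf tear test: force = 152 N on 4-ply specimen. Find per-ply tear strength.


Formula: Per-ply strength = Total force / Number of plies
Per-ply = 152 N / 4
Per-ply = 38 N

38 N


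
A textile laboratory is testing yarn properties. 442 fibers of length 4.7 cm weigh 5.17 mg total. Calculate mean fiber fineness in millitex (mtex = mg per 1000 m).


Formula: fineness (mtex) = mass (mg) / total length (km) = (mass_mg / total_length_m) * 1000
Step 1: Convert fiber length: 4.7 cm = 0.047 m
Step 2: Total fiber length = 442 * 0.047 = 20.774 m
Step 3: Linear density = 5.17 mg / 20.774 m = 0.2489 mg/m
Step 4: fineness = 0.2489 * 1000 = 248.9 mtex

248.9 mtex


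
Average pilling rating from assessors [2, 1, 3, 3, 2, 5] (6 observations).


Formula: Mean = sum / count
Sum = 2 + 1 + 3 + 3 + 2 + 5 = 16
Mean = 16 / 6 = 2.7

2.7


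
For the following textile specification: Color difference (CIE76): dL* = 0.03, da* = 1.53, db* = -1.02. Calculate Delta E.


Formula: Delta E = sqrt(dL*^2 + da*^2 + db*^2)
Step 1: dL*^2 = 0.03^2 = 0.0009
Step 2: da*^2 = 1.53^2 = 2.3409
Step 3: db*^2 = (-1.02)^2 = 1.0404
Step 4: Sum = 0.0009 + 2.3409 + 1.0404 = 3.3822
Step 5: Delta E = sqrt(3.3822) = 1.84

1.84 Delta E


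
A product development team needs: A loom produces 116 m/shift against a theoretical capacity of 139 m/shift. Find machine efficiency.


Formula: Efficiency% = (Actual output / Theoretical output) * 100
Efficiency% = (116 / 139) * 100
Efficiency% = 0.834532 * 100 = 83.4532% ≈ 83.5%

83.5%


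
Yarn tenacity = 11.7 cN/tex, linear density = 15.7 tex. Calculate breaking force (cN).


Formula: Breaking force = Tenacity * Linear density
F = 11.7 cN/tex * 15.7 tex
F = 183.69 cN

183.69 cN


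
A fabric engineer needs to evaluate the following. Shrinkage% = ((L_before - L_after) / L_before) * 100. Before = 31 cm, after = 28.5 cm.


Formula: Shrinkage% = ((L_before - L_after) / L_before) * 100
Step 1: Shrinkage = 31 - 28.5 = 2.5 cm
Step 2: Shrinkage% = (2.5 / 31) * 100
Step 3: Shrinkage% = 0.080645 * 100 = 8.0645% ≈ 8.1%

8.1%


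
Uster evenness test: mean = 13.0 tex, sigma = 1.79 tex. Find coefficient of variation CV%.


Formula: CV% = (standard deviation / mean) * 100
Step 1: Ratio = 1.79 / 13.0 = 0.137692
Step 2: CV% = 0.137692 * 100 = 13.7692% ≈ 13.8%

13.8%


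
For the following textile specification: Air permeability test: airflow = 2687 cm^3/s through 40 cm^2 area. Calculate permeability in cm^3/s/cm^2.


Formula: Air Permeability = Airflow / Test Area
AP = 2687 cm^3/s / 40 cm^2
AP = 67.2 cm^3/s/cm^2

67.2 cm^3/s/cm^2


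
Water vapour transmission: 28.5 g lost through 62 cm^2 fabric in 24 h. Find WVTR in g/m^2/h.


Formula: WVTR = mass_loss / (area * time)
Step 1: Convert area: 62 cm^2 = 0.0062 m^2
Step 2: WVTR = 28.5 g / (0.0062 m^2 * 24 h)
Step 3: WVTR = 28.5 / 0.1488 = 191.5 g/m^2/h

191.5 g/m^2/h


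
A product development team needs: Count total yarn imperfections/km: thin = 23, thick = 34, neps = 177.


Formula: Total = thin places + thick places + neps
Total = 23 + 34 + 177
Total = 234 imperfections/km

234 imperfections/km


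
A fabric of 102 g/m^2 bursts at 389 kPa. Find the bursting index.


Formula: Bursting Index = Bursting Strength / Fabric GSM
BI = 389 kPa / 102 g/m^2
BI = 3.814 kPa/(g/m^2)

3.814 kPa/(g/m^2)


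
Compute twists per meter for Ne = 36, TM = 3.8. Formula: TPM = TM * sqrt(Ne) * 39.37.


Formula: TPM = TM * sqrt(Ne) * 39.37
Step 1: sqrt(Ne) = sqrt(36) = 6
Step 2: TM * sqrt(Ne) = 3.8 * 6 = 22.8
Step 3: TPM = 22.8 * 39.37 = 898 twists/m

898 twists/m


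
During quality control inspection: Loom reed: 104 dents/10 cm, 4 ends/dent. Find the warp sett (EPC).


Formula: EPC = (dents per 10 cm * ends per dent) / 10
Step 1: Total ends per 10 cm = 104 * 4 = 416
Step 2: EPC = 416 / 10 = 41.6 ends/cm

41.6 ends/cm


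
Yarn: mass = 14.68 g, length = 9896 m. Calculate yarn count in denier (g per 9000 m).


Formula: den = (mass_g / length_m) * 9000
Substituting: den = (14.68 / 9896) * 9000
Intermediate: 14.68 / 9896 = 0.00148343 g/m
den = 0.00148343 * 9000 = 13.4 denier

13.4 denier


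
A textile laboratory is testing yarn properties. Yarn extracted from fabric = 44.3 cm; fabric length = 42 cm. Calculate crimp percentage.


Formula: Crimp% = ((L_yarn - L_fabric) / L_fabric) * 100
Step 1: Extension = 44.3 - 42 = 2.3 cm
Step 2: Crimp% = (2.3 / 42) * 100
Step 3: Crimp% = 0.054762 * 100 = 5.4762% ≈ 5.5%

5.5%


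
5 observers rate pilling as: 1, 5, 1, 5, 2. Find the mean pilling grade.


Formula: Mean = sum / count
Sum = 1 + 5 + 1 + 5 + 2 = 14
Mean = 14 / 5 = 2.8

2.8


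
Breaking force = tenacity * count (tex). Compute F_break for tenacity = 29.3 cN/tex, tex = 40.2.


Formula: Breaking force = Tenacity * Linear density
F = 29.3 cN/tex * 40.2 tex
F = 1177.86 cN

1177.86 cN


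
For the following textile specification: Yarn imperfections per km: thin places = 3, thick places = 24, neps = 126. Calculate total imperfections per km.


Formula: Total = thin places + thick places + neps
Total = 3 + 24 + 126
Total = 153 imperfections/km

153 imperfections/km


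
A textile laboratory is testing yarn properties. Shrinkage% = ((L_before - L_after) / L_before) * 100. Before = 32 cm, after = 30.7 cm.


Formula: Shrinkage% = ((L_before - L_after) / L_before) * 100
Step 1: Shrinkage = 32 - 30.7 = 1.3 cm
Step 2: Shrinkage% = (1.3 / 32) * 100
Step 3: Shrinkage% = 0.040625 * 100 = 4.0625% ≈ 4.1%

4.1%


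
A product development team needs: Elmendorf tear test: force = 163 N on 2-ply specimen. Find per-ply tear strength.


Formula: Per-ply strength = Total force / Number of plies
Per-ply = 163 N / 2
Per-ply = 81.5 N

81.5 N


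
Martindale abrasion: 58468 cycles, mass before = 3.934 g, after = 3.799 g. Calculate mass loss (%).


Formula: Mass loss% = ((m_before - m_after) / m_before) * 100
Step 1: Mass loss = 3.934 - 3.799 = 0.135 g
Step 2: Ratio = 0.135 / 3.934 = 0.0343162
Step 3: Mass loss% = 0.0343162 * 100 = 3.43162% ≈ 3.43%

3.43%


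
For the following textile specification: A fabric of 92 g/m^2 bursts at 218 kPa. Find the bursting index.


Formula: Bursting Index = Bursting Strength / Fabric GSM
BI = 218 kPa / 92 g/m^2
BI = 2.370 kPa/(g/m^2)

2.370 kPa/(g/m^2)


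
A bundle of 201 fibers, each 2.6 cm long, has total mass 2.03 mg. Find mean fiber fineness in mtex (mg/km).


Formula: fineness (mtex) = mass (mg) / total length (km) = (mass_mg / total_length_m) * 1000
Step 1: Convert fiber length: 2.6 cm = 0.026 m
Step 2: Total fiber length = 201 * 0.026 = 5.226 m
Step 3: Linear density = 2.03 mg / 5.226 m = 0.3884 mg/m
Step 4: fineness = 0.3884 * 1000 = 388.4 mtex

388.4 mtex


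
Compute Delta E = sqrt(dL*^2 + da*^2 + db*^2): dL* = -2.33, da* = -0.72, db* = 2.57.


Formula: Delta E = sqrt(dL*^2 + da*^2 + db*^2)
Step 1: dL*^2 = (-2.33)^2 = 5.4289
Step 2: da*^2 = (-0.72)^2 = 0.5184
Step 3: db*^2 = 2.57^2 = 6.6049
Step 4: Sum = 5.4289 + 0.5184 + 6.6049 = 12.5522
Step 5: Delta E = sqrt(12.5522) = 3.54

3.54 Delta E


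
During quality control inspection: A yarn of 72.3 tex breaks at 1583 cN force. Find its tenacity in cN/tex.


Formula: Tenacity = Breaking force / Linear density
Tenacity = 1583 cN / 72.3 tex
Tenacity = 21.89 cN/tex

21.89 cN/tex


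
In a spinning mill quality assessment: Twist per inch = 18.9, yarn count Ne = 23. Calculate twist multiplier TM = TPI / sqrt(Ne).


Formula: TM = TPI / sqrt(Ne)
Step 1: sqrt(Ne) = sqrt(23) = 4.7958
Step 2: TM = 18.9 / 4.7958 = 3.94

3.94 TM


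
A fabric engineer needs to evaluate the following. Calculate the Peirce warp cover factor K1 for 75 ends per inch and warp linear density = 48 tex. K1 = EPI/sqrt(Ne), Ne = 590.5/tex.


Formula: K1 = EPI / sqrt(Ne), with Ne = 590.5 / tex_warp
Step 1: Ne = 590.5 / 48 = 12.302
Step 2: sqrt(Ne) = sqrt(12.302) = 3.5074
Step 3: K1 = 75 / 3.5074 = 21.4

21.4


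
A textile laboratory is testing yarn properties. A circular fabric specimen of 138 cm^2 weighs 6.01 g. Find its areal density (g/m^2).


Formula: GSM = mass_g / area_m2
Step 1: Convert area: 138 cm^2 = 138 / 10000 = 0.0138 m^2
Step 2: GSM = 6.01 g / 0.0138 m^2 = 435.5 g/m^2

435.5 g/m^2


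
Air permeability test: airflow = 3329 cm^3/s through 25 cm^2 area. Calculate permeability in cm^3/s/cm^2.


Formula: Air Permeability = Airflow / Test Area
AP = 3329 cm^3/s / 25 cm^2
AP = 133.2 cm^3/s/cm^2

133.2 cm^3/s/cm^2


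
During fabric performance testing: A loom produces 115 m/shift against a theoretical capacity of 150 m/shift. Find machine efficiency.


Formula: Efficiency% = (Actual output / Theoretical output) * 100
Efficiency% = (115 / 150) * 100
Efficiency% = 0.766667 * 100 = 76.6667% ≈ 76.7%

76.7%


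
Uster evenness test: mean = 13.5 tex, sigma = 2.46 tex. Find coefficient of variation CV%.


Formula: CV% = (standard deviation / mean) * 100
Step 1: Ratio = 2.46 / 13.5 = 0.182222
Step 2: CV% = 0.182222 * 100 = 18.2222% ≈ 18.2%

18.2%


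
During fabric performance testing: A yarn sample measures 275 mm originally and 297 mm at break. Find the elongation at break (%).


Formula: Elongation (%) = ((L_break - L0) / L0) * 100
Step 1: Extension = 297 - 275 = 22 mm
Step 2: Elongation = (22 / 275) * 100
Step 3: Elongation = 0.08 * 100 = 8.0%

8.0%


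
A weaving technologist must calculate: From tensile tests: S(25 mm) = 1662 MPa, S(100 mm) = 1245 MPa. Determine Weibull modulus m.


Formula: m = ln(L1/L2) / ln(S2/S1)
Step 1: ln(L1/L2) = ln(25/100) = -1.38629
Step 2: S2/S1 = 1245/1662 = 0.7491
Step 3: ln(S2/S1) = ln(0.7491) = -0.28888
Step 4: m = -1.38629 / -0.28888 = 4.80

4.80 (Weibull m)


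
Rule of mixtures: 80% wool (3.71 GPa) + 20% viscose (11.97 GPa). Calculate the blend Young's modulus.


Formula: Blend property = (fraction_A * property_A) + (fraction_B * property_B)
Step 1: Contribution A = 80/100 * 3.71 GPa = 2.968 GPa
Step 2: Contribution B = 20/100 * 11.97 GPa = 2.394 GPa
Step 3: Blend Young's modulus = 2.968 + 2.394 = 5.362 GPa

5.362 GPa


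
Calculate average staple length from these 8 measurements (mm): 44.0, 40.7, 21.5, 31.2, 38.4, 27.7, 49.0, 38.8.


Formula: Mean = sum of lengths / count
Sum = 44.0 + 40.7 + 21.5 + 31.2 + 38.4 + 27.7 + 49.0 + 38.8
Sum = 291.3 mm
Mean = 291.3 / 8 = 36.41 mm

36.41 mm


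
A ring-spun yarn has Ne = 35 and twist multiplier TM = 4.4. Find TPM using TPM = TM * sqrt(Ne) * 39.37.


Formula: TPM = TM * sqrt(Ne) * 39.37
Step 1: sqrt(Ne) = sqrt(35) = 5.9161
Step 2: TM * sqrt(Ne) = 4.4 * 5.9161 = 26.0308
Step 3: TPM = 26.0308 * 39.37 = 1025 twists/m

1025 twists/m


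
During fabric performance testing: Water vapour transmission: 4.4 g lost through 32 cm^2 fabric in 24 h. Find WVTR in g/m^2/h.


Formula: WVTR = mass_loss / (area * time)
Step 1: Convert area: 32 cm^2 = 0.0032 m^2
Step 2: WVTR = 4.4 g / (0.0032 m^2 * 24 h)
Step 3: WVTR = 4.4 / 0.0768 = 57.3 g/m^2/h

57.3 g/m^2/h


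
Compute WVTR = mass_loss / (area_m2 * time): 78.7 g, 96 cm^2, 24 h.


Formula: WVTR = mass_loss / (area * time)
Step 1: Convert area: 96 cm^2 = 0.0096 m^2
Step 2: WVTR = 78.7 g / (0.0096 m^2 * 24 h)
Step 3: WVTR = 78.7 / 0.2304 = 341.6 g/m^2/h

341.6 g/m^2/h


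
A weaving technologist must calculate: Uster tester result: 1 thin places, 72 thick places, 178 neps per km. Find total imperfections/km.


Formula: Total = thin places + thick places + neps
Total = 1 + 72 + 178
Total = 251 imperfections/km

251 imperfections/km


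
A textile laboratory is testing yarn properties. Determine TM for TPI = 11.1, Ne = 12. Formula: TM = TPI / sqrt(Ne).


Formula: TM = TPI / sqrt(Ne)
Step 1: sqrt(Ne) = sqrt(12) = 3.4641
Step 2: TM = 11.1 / 3.4641 = 3.20

3.20 TM


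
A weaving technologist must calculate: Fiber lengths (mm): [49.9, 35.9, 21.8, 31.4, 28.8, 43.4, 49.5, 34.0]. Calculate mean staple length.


Formula: Mean = sum of lengths / count
Sum = 49.9 + 35.9 + 21.8 + 31.4 + 28.8 + 43.4 + 49.5 + 34.0
Sum = 294.7 mm
Mean = 294.7 / 8 = 36.84 mm

36.84 mm


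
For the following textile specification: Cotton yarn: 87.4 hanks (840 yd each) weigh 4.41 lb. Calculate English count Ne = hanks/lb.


Formula: Ne = hanks / mass_lb
Substituting: Ne = 87.4 / 4.41
Ne = 19.8

19.8 Ne


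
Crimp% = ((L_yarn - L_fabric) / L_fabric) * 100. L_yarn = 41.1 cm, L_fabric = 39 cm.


Formula: Crimp% = ((L_yarn - L_fabric) / L_fabric) * 100
Step 1: Extension = 41.1 - 39 = 2.1 cm
Step 2: Crimp% = (2.1 / 39) * 100
Step 3: Crimp% = 0.053846 * 100 = 5.3846% ≈ 5.4%

5.4%


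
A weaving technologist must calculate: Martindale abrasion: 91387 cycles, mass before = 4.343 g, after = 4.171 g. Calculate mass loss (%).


Formula: Mass loss% = ((m_before - m_after) / m_before) * 100
Step 1: Mass loss = 4.343 - 4.171 = 0.172 g
Step 2: Ratio = 0.172 / 4.343 = 0.039604
Step 3: Mass loss% = 0.039604 * 100 = 3.9604% ≈ 3.96%

3.96%


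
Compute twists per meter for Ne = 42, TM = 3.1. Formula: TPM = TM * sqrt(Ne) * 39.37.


Formula: TPM = TM * sqrt(Ne) * 39.37
Step 1: sqrt(Ne) = sqrt(42) = 6.4807
Step 2: TM * sqrt(Ne) = 3.1 * 6.4807 = 20.0902
Step 3: TPM = 20.0902 * 39.37 = 791 twists/m

791 twists/m


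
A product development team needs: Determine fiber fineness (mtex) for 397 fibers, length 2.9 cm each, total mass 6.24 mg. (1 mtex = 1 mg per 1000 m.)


Formula: fineness (mtex) = mass (mg) / total length (km) = (mass_mg / total_length_m) * 1000
Step 1: Convert fiber length: 2.9 cm = 0.029 m
Step 2: Total fiber length = 397 * 0.029 = 11.513 m
Step 3: Linear density = 6.24 mg / 11.513 m = 0.5420 mg/m
Step 4: fineness = 0.5420 * 1000 = 542.0 mtex

542.0 mtex


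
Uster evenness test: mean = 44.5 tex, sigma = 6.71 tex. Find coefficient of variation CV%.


Formula: CV% = (standard deviation / mean) * 100
Step 1: Ratio = 6.71 / 44.5 = 0.150787
Step 2: CV% = 0.150787 * 100 = 15.0787% ≈ 15.1%

15.1%


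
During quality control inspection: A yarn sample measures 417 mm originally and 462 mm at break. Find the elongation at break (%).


Formula: Elongation (%) = ((L_break - L0) / L0) * 100
Step 1: Extension = 462 - 417 = 45 mm
Step 2: Elongation = (45 / 417) * 100
Step 3: Elongation = 0.107914 * 100 = 10.7914% ≈ 10.8%

10.8%


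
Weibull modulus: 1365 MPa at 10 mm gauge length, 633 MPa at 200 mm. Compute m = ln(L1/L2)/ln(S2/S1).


Formula: m = ln(L1/L2) / ln(S2/S1)
Step 1: ln(L1/L2) = ln(10/200) = -2.99573
Step 2: S2/S1 = 633/1365 = 0.46374
Step 3: ln(S2/S1) = ln(0.46374) = -0.76843
Step 4: m = -2.99573 / -0.76843 = 3.90

3.90 (Weibull m)


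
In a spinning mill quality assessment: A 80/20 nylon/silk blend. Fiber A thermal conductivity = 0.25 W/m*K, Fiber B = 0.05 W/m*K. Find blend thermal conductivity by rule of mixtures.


Formula: Blend property = (fraction_A * property_A) + (fraction_B * property_B)
Step 1: Contribution A = 80/100 * 0.25 W/m*K = 0.2 W/m*K
Step 2: Contribution B = 20/100 * 0.05 W/m*K = 0.01 W/m*K
Step 3: Blend thermal conductivity = 0.2 + 0.01 = 0.21 W/m*K

0.21 W/m*K


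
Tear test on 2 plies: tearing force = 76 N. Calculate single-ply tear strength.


Formula: Per-ply strength = Total force / Number of plies
Per-ply = 76 N / 2
Per-ply = 38 N

38 N


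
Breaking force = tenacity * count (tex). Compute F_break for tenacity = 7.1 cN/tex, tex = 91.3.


Formula: Breaking force = Tenacity * Linear density
F = 7.1 cN/tex * 91.3 tex
F = 648.23 cN

648.23 cN


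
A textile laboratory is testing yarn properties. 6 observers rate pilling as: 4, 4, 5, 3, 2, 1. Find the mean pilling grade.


Formula: Mean = sum / count
Sum = 4 + 4 + 5 + 3 + 2 + 1 = 19
Mean = 19 / 6 = 3.2

3.2


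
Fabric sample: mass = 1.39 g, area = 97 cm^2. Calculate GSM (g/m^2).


Formula: GSM = mass_g / area_m2
Step 1: Convert area: 97 cm^2 = 97 / 10000 = 0.0097 m^2
Step 2: GSM = 1.39 g / 0.0097 m^2 = 143.3 g/m^2

143.3 g/m^2


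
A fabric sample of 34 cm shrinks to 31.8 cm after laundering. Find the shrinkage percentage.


Formula: Shrinkage% = ((L_before - L_after) / L_before) * 100
Step 1: Shrinkage = 34 - 31.8 = 2.2 cm
Step 2: Shrinkage% = (2.2 / 34) * 100
Step 3: Shrinkage% = 0.064706 * 100 = 6.4706% ≈ 6.5%

6.5%


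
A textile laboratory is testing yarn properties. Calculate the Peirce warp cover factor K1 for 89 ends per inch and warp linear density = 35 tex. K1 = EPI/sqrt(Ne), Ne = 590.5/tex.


Formula: K1 = EPI / sqrt(Ne), with Ne = 590.5 / tex_warp
Step 1: Ne = 590.5 / 35 = 16.871
Step 2: sqrt(Ne) = sqrt(16.871) = 4.1074
Step 3: K1 = 89 / 4.1074 = 21.7

21.7


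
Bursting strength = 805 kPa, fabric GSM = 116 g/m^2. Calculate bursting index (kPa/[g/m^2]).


Formula: Bursting Index = Bursting Strength / Fabric GSM
BI = 805 kPa / 116 g/m^2
BI = 6.940 kPa/(g/m^2)

6.940 kPa/(g/m^2)


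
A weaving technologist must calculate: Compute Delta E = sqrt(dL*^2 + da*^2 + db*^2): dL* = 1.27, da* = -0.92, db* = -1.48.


Formula: Delta E = sqrt(dL*^2 + da*^2 + db*^2)
Step 1: dL*^2 = 1.27^2 = 1.6129
Step 2: da*^2 = (-0.92)^2 = 0.8464
Step 3: db*^2 = (-1.48)^2 = 2.1904
Step 4: Sum = 1.6129 + 0.8464 + 2.1904 = 4.6497
Step 5: Delta E = sqrt(4.6497) = 2.16

2.16 Delta E


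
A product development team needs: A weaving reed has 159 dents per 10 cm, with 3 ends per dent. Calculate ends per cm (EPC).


Formula: EPC = (dents per 10 cm * ends per dent) / 10
Step 1: Total ends per 10 cm = 159 * 3 = 477
Step 2: EPC = 477 / 10 = 47.7 ends/cm

47.7 ends/cm


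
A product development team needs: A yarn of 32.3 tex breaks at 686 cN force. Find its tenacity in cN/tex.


Formula: Tenacity = Breaking force / Linear density
Tenacity = 686 cN / 32.3 tex
Tenacity = 21.24 cN/tex

21.24 cN/tex


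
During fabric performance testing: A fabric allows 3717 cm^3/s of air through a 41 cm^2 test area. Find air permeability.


Formula: Air Permeability = Airflow / Test Area
AP = 3717 cm^3/s / 41 cm^2
AP = 90.7 cm^3/s/cm^2

90.7 cm^3/s/cm^2


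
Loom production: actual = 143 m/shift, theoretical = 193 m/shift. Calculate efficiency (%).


Formula: Efficiency% = (Actual output / Theoretical output) * 100
Efficiency% = (143 / 193) * 100
Efficiency% = 0.740933 * 100 = 74.0933% ≈ 74.1%

74.1%


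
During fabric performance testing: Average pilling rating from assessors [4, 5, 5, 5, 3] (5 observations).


Formula: Mean = sum / count
Sum = 4 + 5 + 5 + 5 + 3 = 22
Mean = 22 / 5 = 4.4

4.4


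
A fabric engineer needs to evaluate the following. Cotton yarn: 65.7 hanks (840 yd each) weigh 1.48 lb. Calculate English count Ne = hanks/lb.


Formula: Ne = hanks / mass_lb
Substituting: Ne = 65.7 / 1.48
Ne = 44.4

44.4 Ne


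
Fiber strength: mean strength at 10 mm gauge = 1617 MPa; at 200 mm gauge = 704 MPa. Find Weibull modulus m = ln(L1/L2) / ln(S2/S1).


Formula: m = ln(L1/L2) / ln(S2/S1)
Step 1: ln(L1/L2) = ln(10/200) = -2.99573
Step 2: S2/S1 = 704/1617 = 0.43537
Step 3: ln(S2/S1) = ln(0.43537) = -0.83156
Step 4: m = -2.99573 / -0.83156 = 3.60

3.60 (Weibull m)


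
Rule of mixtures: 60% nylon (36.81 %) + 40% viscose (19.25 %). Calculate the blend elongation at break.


Formula: Blend property = (fraction_A * property_A) + (fraction_B * property_B)
Step 1: Contribution A = 60/100 * 36.81 % = 22.086 %
Step 2: Contribution B = 40/100 * 19.25 % = 7.7 %
Step 3: Blend elongation at break = 22.086 + 7.7 = 29.786 %

29.786 %
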